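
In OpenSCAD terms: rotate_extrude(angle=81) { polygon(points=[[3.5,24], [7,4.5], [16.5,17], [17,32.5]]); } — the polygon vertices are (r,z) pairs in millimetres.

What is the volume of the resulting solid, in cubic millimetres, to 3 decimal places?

Volume = 3244.009 mm³

Profile (r,z), 4 vertices: (3.5,24) (7,4.5) (16.5,17) (17,32.5)
edge 0: (3.5,24)→(7,4.5)  cross = 3.5·4.5 − 7·24 = -152.2500; (r_i+r_j)·cross = 10.5·-152.2500 = -1598.6250
edge 1: (7,4.5)→(16.5,17)  cross = 7·17 − 16.5·4.5 = 44.7500; (r_i+r_j)·cross = 23.5·44.7500 = 1051.6250
edge 2: (16.5,17)→(17,32.5)  cross = 16.5·32.5 − 17·17 = 247.2500; (r_i+r_j)·cross = 33.5·247.2500 = 8282.8750
edge 3: (17,32.5)→(3.5,24)  cross = 17·24 − 3.5·32.5 = 294.2500; (r_i+r_j)·cross = 20.5·294.2500 = 6032.1250
Σcross = 434.0000 → A = |Σcross|/2 = 217.0000 mm²
Σ(r_i+r_j)·cross = 13768.0000 → first moment M = |Σ|/6 = 2294.6667
R_c = M/A = 2294.6667/217.0000 = 10.5745 mm
θ = 81° = 1.413717 rad
V = θ·R_c·A = 1.413717·10.5745·217.0000 = 3244.009 mm³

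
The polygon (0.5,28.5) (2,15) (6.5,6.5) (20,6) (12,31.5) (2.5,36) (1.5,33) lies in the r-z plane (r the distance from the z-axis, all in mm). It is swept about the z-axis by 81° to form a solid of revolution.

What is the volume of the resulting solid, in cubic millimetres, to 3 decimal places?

Profile (r,z), 7 vertices: (0.5,28.5) (2,15) (6.5,6.5) (20,6) (12,31.5) (2.5,36) (1.5,33)
edge 0: (0.5,28.5)→(2,15)  cross = 0.5·15 − 2·28.5 = -49.5000; (r_i+r_j)·cross = 2.5·-49.5000 = -123.7500
edge 1: (2,15)→(6.5,6.5)  cross = 2·6.5 − 6.5·15 = -84.5000; (r_i+r_j)·cross = 8.5·-84.5000 = -718.2500
edge 2: (6.5,6.5)→(20,6)  cross = 6.5·6 − 20·6.5 = -91.0000; (r_i+r_j)·cross = 26.5·-91.0000 = -2411.5000
edge 3: (20,6)→(12,31.5)  cross = 20·31.5 − 12·6 = 558.0000; (r_i+r_j)·cross = 32·558.0000 = 17856.0000
edge 4: (12,31.5)→(2.5,36)  cross = 12·36 − 2.5·31.5 = 353.2500; (r_i+r_j)·cross = 14.5·353.2500 = 5122.1250
edge 5: (2.5,36)→(1.5,33)  cross = 2.5·33 − 1.5·36 = 28.5000; (r_i+r_j)·cross = 4·28.5000 = 114.0000
edge 6: (1.5,33)→(0.5,28.5)  cross = 1.5·28.5 − 0.5·33 = 26.2500; (r_i+r_j)·cross = 2·26.2500 = 52.5000
Σcross = 741.0000 → A = |Σcross|/2 = 370.5000 mm²
Σ(r_i+r_j)·cross = 19891.1250 → first moment M = |Σ|/6 = 3315.1875
R_c = M/A = 3315.1875/370.5000 = 8.9479 mm
θ = 81° = 1.413717 rad
V = θ·R_c·A = 1.413717·8.9479·370.5000 = 4686.736 mm³

Volume = 4686.736 mm³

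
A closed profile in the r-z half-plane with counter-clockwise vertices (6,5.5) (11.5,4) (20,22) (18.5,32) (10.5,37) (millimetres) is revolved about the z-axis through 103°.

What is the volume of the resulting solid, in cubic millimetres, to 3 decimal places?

Profile (r,z), 5 vertices: (6,5.5) (11.5,4) (20,22) (18.5,32) (10.5,37)
edge 0: (6,5.5)→(11.5,4)  cross = 6·4 − 11.5·5.5 = -39.2500; (r_i+r_j)·cross = 17.5·-39.2500 = -686.8750
edge 1: (11.5,4)→(20,22)  cross = 11.5·22 − 20·4 = 173.0000; (r_i+r_j)·cross = 31.5·173.0000 = 5449.5000
edge 2: (20,22)→(18.5,32)  cross = 20·32 − 18.5·22 = 233.0000; (r_i+r_j)·cross = 38.5·233.0000 = 8970.5000
edge 3: (18.5,32)→(10.5,37)  cross = 18.5·37 − 10.5·32 = 348.5000; (r_i+r_j)·cross = 29·348.5000 = 10106.5000
edge 4: (10.5,37)→(6,5.5)  cross = 10.5·5.5 − 6·37 = -164.2500; (r_i+r_j)·cross = 16.5·-164.2500 = -2710.1250
Σcross = 551.0000 → A = |Σcross|/2 = 275.5000 mm²
Σ(r_i+r_j)·cross = 21129.5000 → first moment M = |Σ|/6 = 3521.5833
R_c = M/A = 3521.5833/275.5000 = 12.7825 mm
θ = 103° = 1.797689 rad
V = θ·R_c·A = 1.797689·12.7825·275.5000 = 6330.712 mm³

Volume = 6330.712 mm³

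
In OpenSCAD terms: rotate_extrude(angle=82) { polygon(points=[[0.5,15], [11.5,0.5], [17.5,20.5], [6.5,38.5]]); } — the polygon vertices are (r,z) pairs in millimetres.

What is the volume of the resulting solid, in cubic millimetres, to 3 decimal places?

Volume = 4302.037 mm³

Profile (r,z), 4 vertices: (0.5,15) (11.5,0.5) (17.5,20.5) (6.5,38.5)
edge 0: (0.5,15)→(11.5,0.5)  cross = 0.5·0.5 − 11.5·15 = -172.2500; (r_i+r_j)·cross = 12·-172.2500 = -2067.0000
edge 1: (11.5,0.5)→(17.5,20.5)  cross = 11.5·20.5 − 17.5·0.5 = 227.0000; (r_i+r_j)·cross = 29·227.0000 = 6583.0000
edge 2: (17.5,20.5)→(6.5,38.5)  cross = 17.5·38.5 − 6.5·20.5 = 540.5000; (r_i+r_j)·cross = 24·540.5000 = 12972.0000
edge 3: (6.5,38.5)→(0.5,15)  cross = 6.5·15 − 0.5·38.5 = 78.2500; (r_i+r_j)·cross = 7·78.2500 = 547.7500
Σcross = 673.5000 → A = |Σcross|/2 = 336.7500 mm²
Σ(r_i+r_j)·cross = 18035.7500 → first moment M = |Σ|/6 = 3005.9583
R_c = M/A = 3005.9583/336.7500 = 8.9264 mm
θ = 82° = 1.431170 rad
V = θ·R_c·A = 1.431170·8.9264·336.7500 = 4302.037 mm³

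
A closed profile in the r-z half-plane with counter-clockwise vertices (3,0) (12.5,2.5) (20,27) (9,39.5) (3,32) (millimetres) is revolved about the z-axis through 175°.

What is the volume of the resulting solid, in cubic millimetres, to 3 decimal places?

Volume = 13632.985 mm³

Profile (r,z), 5 vertices: (3,0) (12.5,2.5) (20,27) (9,39.5) (3,32)
edge 0: (3,0)→(12.5,2.5)  cross = 3·2.5 − 12.5·0 = 7.5000; (r_i+r_j)·cross = 15.5·7.5000 = 116.2500
edge 1: (12.5,2.5)→(20,27)  cross = 12.5·27 − 20·2.5 = 287.5000; (r_i+r_j)·cross = 32.5·287.5000 = 9343.7500
edge 2: (20,27)→(9,39.5)  cross = 20·39.5 − 9·27 = 547.0000; (r_i+r_j)·cross = 29·547.0000 = 15863.0000
edge 3: (9,39.5)→(3,32)  cross = 9·32 − 3·39.5 = 169.5000; (r_i+r_j)·cross = 12·169.5000 = 2034.0000
edge 4: (3,32)→(3,0)  cross = 3·0 − 3·32 = -96.0000; (r_i+r_j)·cross = 6·-96.0000 = -576.0000
Σcross = 915.5000 → A = |Σcross|/2 = 457.7500 mm²
Σ(r_i+r_j)·cross = 26781.0000 → first moment M = |Σ|/6 = 4463.5000
R_c = M/A = 4463.5000/457.7500 = 9.7510 mm
θ = 175° = 3.054326 rad
V = θ·R_c·A = 3.054326·9.7510·457.7500 = 13632.985 mm³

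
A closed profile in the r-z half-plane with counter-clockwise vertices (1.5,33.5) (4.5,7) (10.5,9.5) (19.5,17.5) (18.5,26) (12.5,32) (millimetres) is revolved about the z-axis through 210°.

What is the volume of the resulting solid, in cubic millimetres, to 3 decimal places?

Profile (r,z), 6 vertices: (1.5,33.5) (4.5,7) (10.5,9.5) (19.5,17.5) (18.5,26) (12.5,32)
edge 0: (1.5,33.5)→(4.5,7)  cross = 1.5·7 − 4.5·33.5 = -140.2500; (r_i+r_j)·cross = 6·-140.2500 = -841.5000
edge 1: (4.5,7)→(10.5,9.5)  cross = 4.5·9.5 − 10.5·7 = -30.7500; (r_i+r_j)·cross = 15·-30.7500 = -461.2500
edge 2: (10.5,9.5)→(19.5,17.5)  cross = 10.5·17.5 − 19.5·9.5 = -1.5000; (r_i+r_j)·cross = 30·-1.5000 = -45.0000
edge 3: (19.5,17.5)→(18.5,26)  cross = 19.5·26 − 18.5·17.5 = 183.2500; (r_i+r_j)·cross = 38·183.2500 = 6963.5000
edge 4: (18.5,26)→(12.5,32)  cross = 18.5·32 − 12.5·26 = 267.0000; (r_i+r_j)·cross = 31·267.0000 = 8277.0000
edge 5: (12.5,32)→(1.5,33.5)  cross = 12.5·33.5 − 1.5·32 = 370.7500; (r_i+r_j)·cross = 14·370.7500 = 5190.5000
Σcross = 648.5000 → A = |Σcross|/2 = 324.2500 mm²
Σ(r_i+r_j)·cross = 19083.2500 → first moment M = |Σ|/6 = 3180.5417
R_c = M/A = 3180.5417/324.2500 = 9.8089 mm
θ = 210° = 3.665191 rad
V = θ·R_c·A = 3.665191·9.8089·324.2500 = 11657.294 mm³

Volume = 11657.294 mm³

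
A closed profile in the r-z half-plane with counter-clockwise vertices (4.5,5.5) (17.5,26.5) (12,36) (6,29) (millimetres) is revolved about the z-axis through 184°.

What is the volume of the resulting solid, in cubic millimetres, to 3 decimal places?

Volume = 5920.896 mm³

Profile (r,z), 4 vertices: (4.5,5.5) (17.5,26.5) (12,36) (6,29)
edge 0: (4.5,5.5)→(17.5,26.5)  cross = 4.5·26.5 − 17.5·5.5 = 23.0000; (r_i+r_j)·cross = 22·23.0000 = 506.0000
edge 1: (17.5,26.5)→(12,36)  cross = 17.5·36 − 12·26.5 = 312.0000; (r_i+r_j)·cross = 29.5·312.0000 = 9204.0000
edge 2: (12,36)→(6,29)  cross = 12·29 − 6·36 = 132.0000; (r_i+r_j)·cross = 18·132.0000 = 2376.0000
edge 3: (6,29)→(4.5,5.5)  cross = 6·5.5 − 4.5·29 = -97.5000; (r_i+r_j)·cross = 10.5·-97.5000 = -1023.7500
Σcross = 369.5000 → A = |Σcross|/2 = 184.7500 mm²
Σ(r_i+r_j)·cross = 11062.2500 → first moment M = |Σ|/6 = 1843.7083
R_c = M/A = 1843.7083/184.7500 = 9.9795 mm
θ = 184° = 3.211406 rad
V = θ·R_c·A = 3.211406·9.9795·184.7500 = 5920.896 mm³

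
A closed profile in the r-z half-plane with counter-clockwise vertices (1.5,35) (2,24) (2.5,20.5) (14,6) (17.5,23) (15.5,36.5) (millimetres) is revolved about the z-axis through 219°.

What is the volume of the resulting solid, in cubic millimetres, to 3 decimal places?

Profile (r,z), 6 vertices: (1.5,35) (2,24) (2.5,20.5) (14,6) (17.5,23) (15.5,36.5)
edge 0: (1.5,35)→(2,24)  cross = 1.5·24 − 2·35 = -34.0000; (r_i+r_j)·cross = 3.5·-34.0000 = -119.0000
edge 1: (2,24)→(2.5,20.5)  cross = 2·20.5 − 2.5·24 = -19.0000; (r_i+r_j)·cross = 4.5·-19.0000 = -85.5000
edge 2: (2.5,20.5)→(14,6)  cross = 2.5·6 − 14·20.5 = -272.0000; (r_i+r_j)·cross = 16.5·-272.0000 = -4488.0000
edge 3: (14,6)→(17.5,23)  cross = 14·23 − 17.5·6 = 217.0000; (r_i+r_j)·cross = 31.5·217.0000 = 6835.5000
edge 4: (17.5,23)→(15.5,36.5)  cross = 17.5·36.5 − 15.5·23 = 282.2500; (r_i+r_j)·cross = 33·282.2500 = 9314.2500
edge 5: (15.5,36.5)→(1.5,35)  cross = 15.5·35 − 1.5·36.5 = 487.7500; (r_i+r_j)·cross = 17·487.7500 = 8291.7500
Σcross = 662.0000 → A = |Σcross|/2 = 331.0000 mm²
Σ(r_i+r_j)·cross = 19749.0000 → first moment M = |Σ|/6 = 3291.5000
R_c = M/A = 3291.5000/331.0000 = 9.9441 mm
θ = 219° = 3.822271 rad
V = θ·R_c·A = 3.822271·9.9441·331.0000 = 12581.005 mm³

Volume = 12581.005 mm³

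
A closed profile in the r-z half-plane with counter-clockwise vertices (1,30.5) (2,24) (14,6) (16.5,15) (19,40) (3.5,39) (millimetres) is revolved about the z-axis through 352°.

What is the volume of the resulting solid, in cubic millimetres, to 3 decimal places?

Profile (r,z), 6 vertices: (1,30.5) (2,24) (14,6) (16.5,15) (19,40) (3.5,39)
edge 0: (1,30.5)→(2,24)  cross = 1·24 − 2·30.5 = -37.0000; (r_i+r_j)·cross = 3·-37.0000 = -111.0000
edge 1: (2,24)→(14,6)  cross = 2·6 − 14·24 = -324.0000; (r_i+r_j)·cross = 16·-324.0000 = -5184.0000
edge 2: (14,6)→(16.5,15)  cross = 14·15 − 16.5·6 = 111.0000; (r_i+r_j)·cross = 30.5·111.0000 = 3385.5000
edge 3: (16.5,15)→(19,40)  cross = 16.5·40 − 19·15 = 375.0000; (r_i+r_j)·cross = 35.5·375.0000 = 13312.5000
edge 4: (19,40)→(3.5,39)  cross = 19·39 − 3.5·40 = 601.0000; (r_i+r_j)·cross = 22.5·601.0000 = 13522.5000
edge 5: (3.5,39)→(1,30.5)  cross = 3.5·30.5 − 1·39 = 67.7500; (r_i+r_j)·cross = 4.5·67.7500 = 304.8750
Σcross = 793.7500 → A = |Σcross|/2 = 396.8750 mm²
Σ(r_i+r_j)·cross = 25230.3750 → first moment M = |Σ|/6 = 4205.0625
R_c = M/A = 4205.0625/396.8750 = 10.5954 mm
θ = 352° = 6.143559 rad
V = θ·R_c·A = 6.143559·10.5954·396.8750 = 25834.049 mm³

Volume = 25834.049 mm³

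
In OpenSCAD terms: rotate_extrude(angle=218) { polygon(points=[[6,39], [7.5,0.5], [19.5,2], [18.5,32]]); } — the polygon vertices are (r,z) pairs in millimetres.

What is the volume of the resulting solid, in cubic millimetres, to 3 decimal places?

Volume = 19983.061 mm³

Profile (r,z), 4 vertices: (6,39) (7.5,0.5) (19.5,2) (18.5,32)
edge 0: (6,39)→(7.5,0.5)  cross = 6·0.5 − 7.5·39 = -289.5000; (r_i+r_j)·cross = 13.5·-289.5000 = -3908.2500
edge 1: (7.5,0.5)→(19.5,2)  cross = 7.5·2 − 19.5·0.5 = 5.2500; (r_i+r_j)·cross = 27·5.2500 = 141.7500
edge 2: (19.5,2)→(18.5,32)  cross = 19.5·32 − 18.5·2 = 587.0000; (r_i+r_j)·cross = 38·587.0000 = 22306.0000
edge 3: (18.5,32)→(6,39)  cross = 18.5·39 − 6·32 = 529.5000; (r_i+r_j)·cross = 24.5·529.5000 = 12972.7500
Σcross = 832.2500 → A = |Σcross|/2 = 416.1250 mm²
Σ(r_i+r_j)·cross = 31512.2500 → first moment M = |Σ|/6 = 5252.0417
R_c = M/A = 5252.0417/416.1250 = 12.6213 mm
θ = 218° = 3.804818 rad
V = θ·R_c·A = 3.804818·12.6213·416.1250 = 19983.061 mm³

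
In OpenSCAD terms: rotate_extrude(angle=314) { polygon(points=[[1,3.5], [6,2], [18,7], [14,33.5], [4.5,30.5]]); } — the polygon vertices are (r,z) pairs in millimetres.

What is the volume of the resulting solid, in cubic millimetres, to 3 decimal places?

Profile (r,z), 5 vertices: (1,3.5) (6,2) (18,7) (14,33.5) (4.5,30.5)
edge 0: (1,3.5)→(6,2)  cross = 1·2 − 6·3.5 = -19.0000; (r_i+r_j)·cross = 7·-19.0000 = -133.0000
edge 1: (6,2)→(18,7)  cross = 6·7 − 18·2 = 6.0000; (r_i+r_j)·cross = 24·6.0000 = 144.0000
edge 2: (18,7)→(14,33.5)  cross = 18·33.5 − 14·7 = 505.0000; (r_i+r_j)·cross = 32·505.0000 = 16160.0000
edge 3: (14,33.5)→(4.5,30.5)  cross = 14·30.5 − 4.5·33.5 = 276.2500; (r_i+r_j)·cross = 18.5·276.2500 = 5110.6250
edge 4: (4.5,30.5)→(1,3.5)  cross = 4.5·3.5 − 1·30.5 = -14.7500; (r_i+r_j)·cross = 5.5·-14.7500 = -81.1250
Σcross = 753.5000 → A = |Σcross|/2 = 376.7500 mm²
Σ(r_i+r_j)·cross = 21200.5000 → first moment M = |Σ|/6 = 3533.4167
R_c = M/A = 3533.4167/376.7500 = 9.3787 mm
θ = 314° = 5.480334 rad
V = θ·R_c·A = 5.480334·9.3787·376.7500 = 19364.303 mm³

Volume = 19364.303 mm³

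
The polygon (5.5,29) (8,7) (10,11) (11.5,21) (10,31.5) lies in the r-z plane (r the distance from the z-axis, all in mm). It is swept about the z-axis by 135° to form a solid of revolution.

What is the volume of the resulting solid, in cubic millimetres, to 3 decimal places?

Volume = 1802.489 mm³

Profile (r,z), 5 vertices: (5.5,29) (8,7) (10,11) (11.5,21) (10,31.5)
edge 0: (5.5,29)→(8,7)  cross = 5.5·7 − 8·29 = -193.5000; (r_i+r_j)·cross = 13.5·-193.5000 = -2612.2500
edge 1: (8,7)→(10,11)  cross = 8·11 − 10·7 = 18.0000; (r_i+r_j)·cross = 18·18.0000 = 324.0000
edge 2: (10,11)→(11.5,21)  cross = 10·21 − 11.5·11 = 83.5000; (r_i+r_j)·cross = 21.5·83.5000 = 1795.2500
edge 3: (11.5,21)→(10,31.5)  cross = 11.5·31.5 − 10·21 = 152.2500; (r_i+r_j)·cross = 21.5·152.2500 = 3273.3750
edge 4: (10,31.5)→(5.5,29)  cross = 10·29 − 5.5·31.5 = 116.7500; (r_i+r_j)·cross = 15.5·116.7500 = 1809.6250
Σcross = 177.0000 → A = |Σcross|/2 = 88.5000 mm²
Σ(r_i+r_j)·cross = 4590.0000 → first moment M = |Σ|/6 = 765.0000
R_c = M/A = 765.0000/88.5000 = 8.6441 mm
θ = 135° = 2.356194 rad
V = θ·R_c·A = 2.356194·8.6441·88.5000 = 1802.489 mm³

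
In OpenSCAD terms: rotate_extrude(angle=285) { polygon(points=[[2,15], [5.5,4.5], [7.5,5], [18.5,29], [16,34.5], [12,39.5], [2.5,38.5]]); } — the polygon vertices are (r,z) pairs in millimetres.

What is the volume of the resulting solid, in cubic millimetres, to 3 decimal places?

Profile (r,z), 7 vertices: (2,15) (5.5,4.5) (7.5,5) (18.5,29) (16,34.5) (12,39.5) (2.5,38.5)
edge 0: (2,15)→(5.5,4.5)  cross = 2·4.5 − 5.5·15 = -73.5000; (r_i+r_j)·cross = 7.5·-73.5000 = -551.2500
edge 1: (5.5,4.5)→(7.5,5)  cross = 5.5·5 − 7.5·4.5 = -6.2500; (r_i+r_j)·cross = 13·-6.2500 = -81.2500
edge 2: (7.5,5)→(18.5,29)  cross = 7.5·29 − 18.5·5 = 125.0000; (r_i+r_j)·cross = 26·125.0000 = 3250.0000
edge 3: (18.5,29)→(16,34.5)  cross = 18.5·34.5 − 16·29 = 174.2500; (r_i+r_j)·cross = 34.5·174.2500 = 6011.6250
edge 4: (16,34.5)→(12,39.5)  cross = 16·39.5 − 12·34.5 = 218.0000; (r_i+r_j)·cross = 28·218.0000 = 6104.0000
edge 5: (12,39.5)→(2.5,38.5)  cross = 12·38.5 − 2.5·39.5 = 363.2500; (r_i+r_j)·cross = 14.5·363.2500 = 5267.1250
edge 6: (2.5,38.5)→(2,15)  cross = 2.5·15 − 2·38.5 = -39.5000; (r_i+r_j)·cross = 4.5·-39.5000 = -177.7500
Σcross = 761.2500 → A = |Σcross|/2 = 380.6250 mm²
Σ(r_i+r_j)·cross = 19822.5000 → first moment M = |Σ|/6 = 3303.7500
R_c = M/A = 3303.7500/380.6250 = 8.6798 mm
θ = 285° = 4.974188 rad
V = θ·R_c·A = 4.974188·8.6798·380.6250 = 16433.475 mm³

Volume = 16433.475 mm³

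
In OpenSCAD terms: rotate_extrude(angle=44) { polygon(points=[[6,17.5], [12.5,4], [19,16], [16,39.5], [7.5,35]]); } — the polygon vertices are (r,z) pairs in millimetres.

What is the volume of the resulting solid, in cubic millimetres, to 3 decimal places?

Profile (r,z), 5 vertices: (6,17.5) (12.5,4) (19,16) (16,39.5) (7.5,35)
edge 0: (6,17.5)→(12.5,4)  cross = 6·4 − 12.5·17.5 = -194.7500; (r_i+r_j)·cross = 18.5·-194.7500 = -3602.8750
edge 1: (12.5,4)→(19,16)  cross = 12.5·16 − 19·4 = 124.0000; (r_i+r_j)·cross = 31.5·124.0000 = 3906.0000
edge 2: (19,16)→(16,39.5)  cross = 19·39.5 − 16·16 = 494.5000; (r_i+r_j)·cross = 35·494.5000 = 17307.5000
edge 3: (16,39.5)→(7.5,35)  cross = 16·35 − 7.5·39.5 = 263.7500; (r_i+r_j)·cross = 23.5·263.7500 = 6198.1250
edge 4: (7.5,35)→(6,17.5)  cross = 7.5·17.5 − 6·35 = -78.7500; (r_i+r_j)·cross = 13.5·-78.7500 = -1063.1250
Σcross = 608.7500 → A = |Σcross|/2 = 304.3750 mm²
Σ(r_i+r_j)·cross = 22745.6250 → first moment M = |Σ|/6 = 3790.9375
R_c = M/A = 3790.9375/304.3750 = 12.4548 mm
θ = 44° = 0.767945 rad
V = θ·R_c·A = 0.767945·12.4548·304.3750 = 2911.231 mm³

Volume = 2911.231 mm³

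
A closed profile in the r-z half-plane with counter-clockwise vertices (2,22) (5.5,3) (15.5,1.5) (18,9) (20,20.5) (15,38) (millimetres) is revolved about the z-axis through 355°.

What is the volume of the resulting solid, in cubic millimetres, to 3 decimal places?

Profile (r,z), 6 vertices: (2,22) (5.5,3) (15.5,1.5) (18,9) (20,20.5) (15,38)
edge 0: (2,22)→(5.5,3)  cross = 2·3 − 5.5·22 = -115.0000; (r_i+r_j)·cross = 7.5·-115.0000 = -862.5000
edge 1: (5.5,3)→(15.5,1.5)  cross = 5.5·1.5 − 15.5·3 = -38.2500; (r_i+r_j)·cross = 21·-38.2500 = -803.2500
edge 2: (15.5,1.5)→(18,9)  cross = 15.5·9 − 18·1.5 = 112.5000; (r_i+r_j)·cross = 33.5·112.5000 = 3768.7500
edge 3: (18,9)→(20,20.5)  cross = 18·20.5 − 20·9 = 189.0000; (r_i+r_j)·cross = 38·189.0000 = 7182.0000
edge 4: (20,20.5)→(15,38)  cross = 20·38 − 15·20.5 = 452.5000; (r_i+r_j)·cross = 35·452.5000 = 15837.5000
edge 5: (15,38)→(2,22)  cross = 15·22 − 2·38 = 254.0000; (r_i+r_j)·cross = 17·254.0000 = 4318.0000
Σcross = 854.7500 → A = |Σcross|/2 = 427.3750 mm²
Σ(r_i+r_j)·cross = 29440.5000 → first moment M = |Σ|/6 = 4906.7500
R_c = M/A = 4906.7500/427.3750 = 11.4811 mm
θ = 355° = 6.195919 rad
V = θ·R_c·A = 6.195919·11.4811·427.3750 = 30401.825 mm³

Volume = 30401.825 mm³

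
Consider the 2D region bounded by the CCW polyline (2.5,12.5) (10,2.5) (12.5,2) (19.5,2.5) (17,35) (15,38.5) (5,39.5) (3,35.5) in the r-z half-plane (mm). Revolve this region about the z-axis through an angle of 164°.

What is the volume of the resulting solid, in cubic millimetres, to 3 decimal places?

Volume = 16080.924 mm³

Profile (r,z), 8 vertices: (2.5,12.5) (10,2.5) (12.5,2) (19.5,2.5) (17,35) (15,38.5) (5,39.5) (3,35.5)
edge 0: (2.5,12.5)→(10,2.5)  cross = 2.5·2.5 − 10·12.5 = -118.7500; (r_i+r_j)·cross = 12.5·-118.7500 = -1484.3750
edge 1: (10,2.5)→(12.5,2)  cross = 10·2 − 12.5·2.5 = -11.2500; (r_i+r_j)·cross = 22.5·-11.2500 = -253.1250
edge 2: (12.5,2)→(19.5,2.5)  cross = 12.5·2.5 − 19.5·2 = -7.7500; (r_i+r_j)·cross = 32·-7.7500 = -248.0000
edge 3: (19.5,2.5)→(17,35)  cross = 19.5·35 − 17·2.5 = 640.0000; (r_i+r_j)·cross = 36.5·640.0000 = 23360.0000
edge 4: (17,35)→(15,38.5)  cross = 17·38.5 − 15·35 = 129.5000; (r_i+r_j)·cross = 32·129.5000 = 4144.0000
edge 5: (15,38.5)→(5,39.5)  cross = 15·39.5 − 5·38.5 = 400.0000; (r_i+r_j)·cross = 20·400.0000 = 8000.0000
edge 6: (5,39.5)→(3,35.5)  cross = 5·35.5 − 3·39.5 = 59.0000; (r_i+r_j)·cross = 8·59.0000 = 472.0000
edge 7: (3,35.5)→(2.5,12.5)  cross = 3·12.5 − 2.5·35.5 = -51.2500; (r_i+r_j)·cross = 5.5·-51.2500 = -281.8750
Σcross = 1039.5000 → A = |Σcross|/2 = 519.7500 mm²
Σ(r_i+r_j)·cross = 33708.6250 → first moment M = |Σ|/6 = 5618.1042
R_c = M/A = 5618.1042/519.7500 = 10.8092 mm
θ = 164° = 2.862340 rad
V = θ·R_c·A = 2.862340·10.8092·519.7500 = 16080.924 mm³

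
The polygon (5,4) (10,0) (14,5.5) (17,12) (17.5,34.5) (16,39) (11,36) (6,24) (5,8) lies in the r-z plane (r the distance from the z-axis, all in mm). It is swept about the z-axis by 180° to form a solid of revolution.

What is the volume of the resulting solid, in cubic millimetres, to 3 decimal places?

Profile (r,z), 9 vertices: (5,4) (10,0) (14,5.5) (17,12) (17.5,34.5) (16,39) (11,36) (6,24) (5,8)
edge 0: (5,4)→(10,0)  cross = 5·0 − 10·4 = -40.0000; (r_i+r_j)·cross = 15·-40.0000 = -600.0000
edge 1: (10,0)→(14,5.5)  cross = 10·5.5 − 14·0 = 55.0000; (r_i+r_j)·cross = 24·55.0000 = 1320.0000
edge 2: (14,5.5)→(17,12)  cross = 14·12 − 17·5.5 = 74.5000; (r_i+r_j)·cross = 31·74.5000 = 2309.5000
edge 3: (17,12)→(17.5,34.5)  cross = 17·34.5 − 17.5·12 = 376.5000; (r_i+r_j)·cross = 34.5·376.5000 = 12989.2500
edge 4: (17.5,34.5)→(16,39)  cross = 17.5·39 − 16·34.5 = 130.5000; (r_i+r_j)·cross = 33.5·130.5000 = 4371.7500
edge 5: (16,39)→(11,36)  cross = 16·36 − 11·39 = 147.0000; (r_i+r_j)·cross = 27·147.0000 = 3969.0000
edge 6: (11,36)→(6,24)  cross = 11·24 − 6·36 = 48.0000; (r_i+r_j)·cross = 17·48.0000 = 816.0000
edge 7: (6,24)→(5,8)  cross = 6·8 − 5·24 = -72.0000; (r_i+r_j)·cross = 11·-72.0000 = -792.0000
edge 8: (5,8)→(5,4)  cross = 5·4 − 5·8 = -20.0000; (r_i+r_j)·cross = 10·-20.0000 = -200.0000
Σcross = 699.5000 → A = |Σcross|/2 = 349.7500 mm²
Σ(r_i+r_j)·cross = 24183.5000 → first moment M = |Σ|/6 = 4030.5833
R_c = M/A = 4030.5833/349.7500 = 11.5242 mm
θ = 180° = 3.141593 rad
V = θ·R_c·A = 3.141593·11.5242·349.7500 = 12662.451 mm³

Volume = 12662.451 mm³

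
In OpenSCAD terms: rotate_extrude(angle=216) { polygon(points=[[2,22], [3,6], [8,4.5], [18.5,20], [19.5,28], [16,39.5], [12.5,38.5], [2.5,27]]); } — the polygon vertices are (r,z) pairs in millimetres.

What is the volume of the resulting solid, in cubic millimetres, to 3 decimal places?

Profile (r,z), 8 vertices: (2,22) (3,6) (8,4.5) (18.5,20) (19.5,28) (16,39.5) (12.5,38.5) (2.5,27)
edge 0: (2,22)→(3,6)  cross = 2·6 − 3·22 = -54.0000; (r_i+r_j)·cross = 5·-54.0000 = -270.0000
edge 1: (3,6)→(8,4.5)  cross = 3·4.5 − 8·6 = -34.5000; (r_i+r_j)·cross = 11·-34.5000 = -379.5000
edge 2: (8,4.5)→(18.5,20)  cross = 8·20 − 18.5·4.5 = 76.7500; (r_i+r_j)·cross = 26.5·76.7500 = 2033.8750
edge 3: (18.5,20)→(19.5,28)  cross = 18.5·28 − 19.5·20 = 128.0000; (r_i+r_j)·cross = 38·128.0000 = 4864.0000
edge 4: (19.5,28)→(16,39.5)  cross = 19.5·39.5 − 16·28 = 322.2500; (r_i+r_j)·cross = 35.5·322.2500 = 11439.8750
edge 5: (16,39.5)→(12.5,38.5)  cross = 16·38.5 − 12.5·39.5 = 122.2500; (r_i+r_j)·cross = 28.5·122.2500 = 3484.1250
edge 6: (12.5,38.5)→(2.5,27)  cross = 12.5·27 − 2.5·38.5 = 241.2500; (r_i+r_j)·cross = 15·241.2500 = 3618.7500
edge 7: (2.5,27)→(2,22)  cross = 2.5·22 − 2·27 = 1.0000; (r_i+r_j)·cross = 4.5·1.0000 = 4.5000
Σcross = 803.0000 → A = |Σcross|/2 = 401.5000 mm²
Σ(r_i+r_j)·cross = 24795.6250 → first moment M = |Σ|/6 = 4132.6042
R_c = M/A = 4132.6042/401.5000 = 10.2929 mm
θ = 216° = 3.769911 rad
V = θ·R_c·A = 3.769911·10.2929·401.5000 = 15579.551 mm³

Volume = 15579.551 mm³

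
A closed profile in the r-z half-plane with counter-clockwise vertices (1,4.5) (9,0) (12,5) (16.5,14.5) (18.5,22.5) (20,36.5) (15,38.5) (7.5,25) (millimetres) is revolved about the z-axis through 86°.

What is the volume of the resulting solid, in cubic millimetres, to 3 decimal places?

Profile (r,z), 8 vertices: (1,4.5) (9,0) (12,5) (16.5,14.5) (18.5,22.5) (20,36.5) (15,38.5) (7.5,25)
edge 0: (1,4.5)→(9,0)  cross = 1·0 − 9·4.5 = -40.5000; (r_i+r_j)·cross = 10·-40.5000 = -405.0000
edge 1: (9,0)→(12,5)  cross = 9·5 − 12·0 = 45.0000; (r_i+r_j)·cross = 21·45.0000 = 945.0000
edge 2: (12,5)→(16.5,14.5)  cross = 12·14.5 − 16.5·5 = 91.5000; (r_i+r_j)·cross = 28.5·91.5000 = 2607.7500
edge 3: (16.5,14.5)→(18.5,22.5)  cross = 16.5·22.5 − 18.5·14.5 = 103.0000; (r_i+r_j)·cross = 35·103.0000 = 3605.0000
edge 4: (18.5,22.5)→(20,36.5)  cross = 18.5·36.5 − 20·22.5 = 225.2500; (r_i+r_j)·cross = 38.5·225.2500 = 8672.1250
edge 5: (20,36.5)→(15,38.5)  cross = 20·38.5 − 15·36.5 = 222.5000; (r_i+r_j)·cross = 35·222.5000 = 7787.5000
edge 6: (15,38.5)→(7.5,25)  cross = 15·25 − 7.5·38.5 = 86.2500; (r_i+r_j)·cross = 22.5·86.2500 = 1940.6250
edge 7: (7.5,25)→(1,4.5)  cross = 7.5·4.5 − 1·25 = 8.7500; (r_i+r_j)·cross = 8.5·8.7500 = 74.3750
Σcross = 741.7500 → A = |Σcross|/2 = 370.8750 mm²
Σ(r_i+r_j)·cross = 25227.3750 → first moment M = |Σ|/6 = 4204.5625
R_c = M/A = 4204.5625/370.8750 = 11.3369 mm
θ = 86° = 1.500983 rad
V = θ·R_c·A = 1.500983·11.3369·370.8750 = 6310.977 mm³

Volume = 6310.977 mm³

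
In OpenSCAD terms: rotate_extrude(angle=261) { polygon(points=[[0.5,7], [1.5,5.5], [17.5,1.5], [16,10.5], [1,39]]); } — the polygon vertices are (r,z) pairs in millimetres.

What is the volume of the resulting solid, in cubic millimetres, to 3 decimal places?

Profile (r,z), 5 vertices: (0.5,7) (1.5,5.5) (17.5,1.5) (16,10.5) (1,39)
edge 0: (0.5,7)→(1.5,5.5)  cross = 0.5·5.5 − 1.5·7 = -7.7500; (r_i+r_j)·cross = 2·-7.7500 = -15.5000
edge 1: (1.5,5.5)→(17.5,1.5)  cross = 1.5·1.5 − 17.5·5.5 = -94.0000; (r_i+r_j)·cross = 19·-94.0000 = -1786.0000
edge 2: (17.5,1.5)→(16,10.5)  cross = 17.5·10.5 − 16·1.5 = 159.7500; (r_i+r_j)·cross = 33.5·159.7500 = 5351.6250
edge 3: (16,10.5)→(1,39)  cross = 16·39 − 1·10.5 = 613.5000; (r_i+r_j)·cross = 17·613.5000 = 10429.5000
edge 4: (1,39)→(0.5,7)  cross = 1·7 − 0.5·39 = -12.5000; (r_i+r_j)·cross = 1.5·-12.5000 = -18.7500
Σcross = 659.0000 → A = |Σcross|/2 = 329.5000 mm²
Σ(r_i+r_j)·cross = 13960.8750 → first moment M = |Σ|/6 = 2326.8125
R_c = M/A = 2326.8125/329.5000 = 7.0616 mm
θ = 261° = 4.555309 rad
V = θ·R_c·A = 4.555309·7.0616·329.5000 = 10599.351 mm³

Volume = 10599.351 mm³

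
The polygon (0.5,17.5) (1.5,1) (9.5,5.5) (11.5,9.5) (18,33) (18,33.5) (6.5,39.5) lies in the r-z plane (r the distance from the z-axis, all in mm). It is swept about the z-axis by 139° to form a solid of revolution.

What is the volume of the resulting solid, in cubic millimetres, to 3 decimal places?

Volume = 7973.125 mm³

Profile (r,z), 7 vertices: (0.5,17.5) (1.5,1) (9.5,5.5) (11.5,9.5) (18,33) (18,33.5) (6.5,39.5)
edge 0: (0.5,17.5)→(1.5,1)  cross = 0.5·1 − 1.5·17.5 = -25.7500; (r_i+r_j)·cross = 2·-25.7500 = -51.5000
edge 1: (1.5,1)→(9.5,5.5)  cross = 1.5·5.5 − 9.5·1 = -1.2500; (r_i+r_j)·cross = 11·-1.2500 = -13.7500
edge 2: (9.5,5.5)→(11.5,9.5)  cross = 9.5·9.5 − 11.5·5.5 = 27.0000; (r_i+r_j)·cross = 21·27.0000 = 567.0000
edge 3: (11.5,9.5)→(18,33)  cross = 11.5·33 − 18·9.5 = 208.5000; (r_i+r_j)·cross = 29.5·208.5000 = 6150.7500
edge 4: (18,33)→(18,33.5)  cross = 18·33.5 − 18·33 = 9.0000; (r_i+r_j)·cross = 36·9.0000 = 324.0000
edge 5: (18,33.5)→(6.5,39.5)  cross = 18·39.5 − 6.5·33.5 = 493.2500; (r_i+r_j)·cross = 24.5·493.2500 = 12084.6250
edge 6: (6.5,39.5)→(0.5,17.5)  cross = 6.5·17.5 − 0.5·39.5 = 94.0000; (r_i+r_j)·cross = 7·94.0000 = 658.0000
Σcross = 804.7500 → A = |Σcross|/2 = 402.3750 mm²
Σ(r_i+r_j)·cross = 19719.1250 → first moment M = |Σ|/6 = 3286.5208
R_c = M/A = 3286.5208/402.3750 = 8.1678 mm
θ = 139° = 2.426008 rad
V = θ·R_c·A = 2.426008·8.1678·402.3750 = 7973.125 mm³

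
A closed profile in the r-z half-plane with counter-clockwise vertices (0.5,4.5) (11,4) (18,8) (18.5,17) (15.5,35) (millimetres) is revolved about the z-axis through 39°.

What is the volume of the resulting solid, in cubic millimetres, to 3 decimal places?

Volume = 2220.912 mm³

Profile (r,z), 5 vertices: (0.5,4.5) (11,4) (18,8) (18.5,17) (15.5,35)
edge 0: (0.5,4.5)→(11,4)  cross = 0.5·4 − 11·4.5 = -47.5000; (r_i+r_j)·cross = 11.5·-47.5000 = -546.2500
edge 1: (11,4)→(18,8)  cross = 11·8 − 18·4 = 16.0000; (r_i+r_j)·cross = 29·16.0000 = 464.0000
edge 2: (18,8)→(18.5,17)  cross = 18·17 − 18.5·8 = 158.0000; (r_i+r_j)·cross = 36.5·158.0000 = 5767.0000
edge 3: (18.5,17)→(15.5,35)  cross = 18.5·35 − 15.5·17 = 384.0000; (r_i+r_j)·cross = 34·384.0000 = 13056.0000
edge 4: (15.5,35)→(0.5,4.5)  cross = 15.5·4.5 − 0.5·35 = 52.2500; (r_i+r_j)·cross = 16·52.2500 = 836.0000
Σcross = 562.7500 → A = |Σcross|/2 = 281.3750 mm²
Σ(r_i+r_j)·cross = 19576.7500 → first moment M = |Σ|/6 = 3262.7917
R_c = M/A = 3262.7917/281.3750 = 11.5959 mm
θ = 39° = 0.680678 rad
V = θ·R_c·A = 0.680678·11.5959·281.3750 = 2220.912 mm³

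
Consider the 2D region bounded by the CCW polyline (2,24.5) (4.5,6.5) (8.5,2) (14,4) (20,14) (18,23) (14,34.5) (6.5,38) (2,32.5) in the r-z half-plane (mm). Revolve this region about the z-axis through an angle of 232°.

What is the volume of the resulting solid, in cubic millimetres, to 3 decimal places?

Volume = 18701.823 mm³

Profile (r,z), 9 vertices: (2,24.5) (4.5,6.5) (8.5,2) (14,4) (20,14) (18,23) (14,34.5) (6.5,38) (2,32.5)
edge 0: (2,24.5)→(4.5,6.5)  cross = 2·6.5 − 4.5·24.5 = -97.2500; (r_i+r_j)·cross = 6.5·-97.2500 = -632.1250
edge 1: (4.5,6.5)→(8.5,2)  cross = 4.5·2 − 8.5·6.5 = -46.2500; (r_i+r_j)·cross = 13·-46.2500 = -601.2500
edge 2: (8.5,2)→(14,4)  cross = 8.5·4 − 14·2 = 6.0000; (r_i+r_j)·cross = 22.5·6.0000 = 135.0000
edge 3: (14,4)→(20,14)  cross = 14·14 − 20·4 = 116.0000; (r_i+r_j)·cross = 34·116.0000 = 3944.0000
edge 4: (20,14)→(18,23)  cross = 20·23 − 18·14 = 208.0000; (r_i+r_j)·cross = 38·208.0000 = 7904.0000
edge 5: (18,23)→(14,34.5)  cross = 18·34.5 − 14·23 = 299.0000; (r_i+r_j)·cross = 32·299.0000 = 9568.0000
edge 6: (14,34.5)→(6.5,38)  cross = 14·38 − 6.5·34.5 = 307.7500; (r_i+r_j)·cross = 20.5·307.7500 = 6308.8750
edge 7: (6.5,38)→(2,32.5)  cross = 6.5·32.5 − 2·38 = 135.2500; (r_i+r_j)·cross = 8.5·135.2500 = 1149.6250
edge 8: (2,32.5)→(2,24.5)  cross = 2·24.5 − 2·32.5 = -16.0000; (r_i+r_j)·cross = 4·-16.0000 = -64.0000
Σcross = 912.5000 → A = |Σcross|/2 = 456.2500 mm²
Σ(r_i+r_j)·cross = 27712.1250 → first moment M = |Σ|/6 = 4618.6875
R_c = M/A = 4618.6875/456.2500 = 10.1232 mm
θ = 232° = 4.049164 rad
V = θ·R_c·A = 4.049164·10.1232·456.2500 = 18701.823 mm³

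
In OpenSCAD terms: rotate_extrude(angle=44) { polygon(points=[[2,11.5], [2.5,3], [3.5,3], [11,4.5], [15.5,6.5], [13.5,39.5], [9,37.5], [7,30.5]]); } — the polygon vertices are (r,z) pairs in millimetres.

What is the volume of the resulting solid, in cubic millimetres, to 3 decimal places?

Profile (r,z), 8 vertices: (2,11.5) (2.5,3) (3.5,3) (11,4.5) (15.5,6.5) (13.5,39.5) (9,37.5) (7,30.5)
edge 0: (2,11.5)→(2.5,3)  cross = 2·3 − 2.5·11.5 = -22.7500; (r_i+r_j)·cross = 4.5·-22.7500 = -102.3750
edge 1: (2.5,3)→(3.5,3)  cross = 2.5·3 − 3.5·3 = -3.0000; (r_i+r_j)·cross = 6·-3.0000 = -18.0000
edge 2: (3.5,3)→(11,4.5)  cross = 3.5·4.5 − 11·3 = -17.2500; (r_i+r_j)·cross = 14.5·-17.2500 = -250.1250
edge 3: (11,4.5)→(15.5,6.5)  cross = 11·6.5 − 15.5·4.5 = 1.7500; (r_i+r_j)·cross = 26.5·1.7500 = 46.3750
edge 4: (15.5,6.5)→(13.5,39.5)  cross = 15.5·39.5 − 13.5·6.5 = 524.5000; (r_i+r_j)·cross = 29·524.5000 = 15210.5000
edge 5: (13.5,39.5)→(9,37.5)  cross = 13.5·37.5 − 9·39.5 = 150.7500; (r_i+r_j)·cross = 22.5·150.7500 = 3391.8750
edge 6: (9,37.5)→(7,30.5)  cross = 9·30.5 − 7·37.5 = 12.0000; (r_i+r_j)·cross = 16·12.0000 = 192.0000
edge 7: (7,30.5)→(2,11.5)  cross = 7·11.5 − 2·30.5 = 19.5000; (r_i+r_j)·cross = 9·19.5000 = 175.5000
Σcross = 665.5000 → A = |Σcross|/2 = 332.7500 mm²
Σ(r_i+r_j)·cross = 18645.7500 → first moment M = |Σ|/6 = 3107.6250
R_c = M/A = 3107.6250/332.7500 = 9.3392 mm
θ = 44° = 0.767945 rad
V = θ·R_c·A = 0.767945·9.3392·332.7500 = 2386.485 mm³

Volume = 2386.485 mm³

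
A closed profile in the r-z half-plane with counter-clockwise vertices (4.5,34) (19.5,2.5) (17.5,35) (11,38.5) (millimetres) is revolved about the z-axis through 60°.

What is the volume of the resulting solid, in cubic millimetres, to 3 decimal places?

Profile (r,z), 4 vertices: (4.5,34) (19.5,2.5) (17.5,35) (11,38.5)
edge 0: (4.5,34)→(19.5,2.5)  cross = 4.5·2.5 − 19.5·34 = -651.7500; (r_i+r_j)·cross = 24·-651.7500 = -15642.0000
edge 1: (19.5,2.5)→(17.5,35)  cross = 19.5·35 − 17.5·2.5 = 638.7500; (r_i+r_j)·cross = 37·638.7500 = 23633.7500
edge 2: (17.5,35)→(11,38.5)  cross = 17.5·38.5 − 11·35 = 288.7500; (r_i+r_j)·cross = 28.5·288.7500 = 8229.3750
edge 3: (11,38.5)→(4.5,34)  cross = 11·34 − 4.5·38.5 = 200.7500; (r_i+r_j)·cross = 15.5·200.7500 = 3111.6250
Σcross = 476.5000 → A = |Σcross|/2 = 238.2500 mm²
Σ(r_i+r_j)·cross = 19332.7500 → first moment M = |Σ|/6 = 3222.1250
R_c = M/A = 3222.1250/238.2500 = 13.5241 mm
θ = 60° = 1.047198 rad
V = θ·R_c·A = 1.047198·13.5241·238.2500 = 3374.201 mm³

Volume = 3374.201 mm³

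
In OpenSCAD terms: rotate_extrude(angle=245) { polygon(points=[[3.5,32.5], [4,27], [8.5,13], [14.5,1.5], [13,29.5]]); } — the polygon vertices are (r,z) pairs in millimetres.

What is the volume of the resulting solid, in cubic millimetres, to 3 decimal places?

Profile (r,z), 5 vertices: (3.5,32.5) (4,27) (8.5,13) (14.5,1.5) (13,29.5)
edge 0: (3.5,32.5)→(4,27)  cross = 3.5·27 − 4·32.5 = -35.5000; (r_i+r_j)·cross = 7.5·-35.5000 = -266.2500
edge 1: (4,27)→(8.5,13)  cross = 4·13 − 8.5·27 = -177.5000; (r_i+r_j)·cross = 12.5·-177.5000 = -2218.7500
edge 2: (8.5,13)→(14.5,1.5)  cross = 8.5·1.5 − 14.5·13 = -175.7500; (r_i+r_j)·cross = 23·-175.7500 = -4042.2500
edge 3: (14.5,1.5)→(13,29.5)  cross = 14.5·29.5 − 13·1.5 = 408.2500; (r_i+r_j)·cross = 27.5·408.2500 = 11226.8750
edge 4: (13,29.5)→(3.5,32.5)  cross = 13·32.5 − 3.5·29.5 = 319.2500; (r_i+r_j)·cross = 16.5·319.2500 = 5267.6250
Σcross = 338.7500 → A = |Σcross|/2 = 169.3750 mm²
Σ(r_i+r_j)·cross = 9967.2500 → first moment M = |Σ|/6 = 1661.2083
R_c = M/A = 1661.2083/169.3750 = 9.8079 mm
θ = 245° = 4.276057 rad
V = θ·R_c·A = 4.276057·9.8079·169.3750 = 7103.421 mm³

Volume = 7103.421 mm³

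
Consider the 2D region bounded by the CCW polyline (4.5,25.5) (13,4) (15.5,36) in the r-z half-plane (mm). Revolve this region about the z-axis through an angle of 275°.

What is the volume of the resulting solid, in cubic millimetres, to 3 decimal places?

Profile (r,z), 3 vertices: (4.5,25.5) (13,4) (15.5,36)
edge 0: (4.5,25.5)→(13,4)  cross = 4.5·4 − 13·25.5 = -313.5000; (r_i+r_j)·cross = 17.5·-313.5000 = -5486.2500
edge 1: (13,4)→(15.5,36)  cross = 13·36 − 15.5·4 = 406.0000; (r_i+r_j)·cross = 28.5·406.0000 = 11571.0000
edge 2: (15.5,36)→(4.5,25.5)  cross = 15.5·25.5 − 4.5·36 = 233.2500; (r_i+r_j)·cross = 20·233.2500 = 4665.0000
Σcross = 325.7500 → A = |Σcross|/2 = 162.8750 mm²
Σ(r_i+r_j)·cross = 10749.7500 → first moment M = |Σ|/6 = 1791.6250
R_c = M/A = 1791.6250/162.8750 = 11.0000 mm
θ = 275° = 4.799655 rad
V = θ·R_c·A = 4.799655·11.0000·162.8750 = 8599.183 mm³

Volume = 8599.183 mm³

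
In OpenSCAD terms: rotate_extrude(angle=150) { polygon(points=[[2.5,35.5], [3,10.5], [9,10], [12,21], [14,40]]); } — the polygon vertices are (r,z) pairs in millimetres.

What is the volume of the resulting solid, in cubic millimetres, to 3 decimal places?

Volume = 5070.236 mm³

Profile (r,z), 5 vertices: (2.5,35.5) (3,10.5) (9,10) (12,21) (14,40)
edge 0: (2.5,35.5)→(3,10.5)  cross = 2.5·10.5 − 3·35.5 = -80.2500; (r_i+r_j)·cross = 5.5·-80.2500 = -441.3750
edge 1: (3,10.5)→(9,10)  cross = 3·10 − 9·10.5 = -64.5000; (r_i+r_j)·cross = 12·-64.5000 = -774.0000
edge 2: (9,10)→(12,21)  cross = 9·21 − 12·10 = 69.0000; (r_i+r_j)·cross = 21·69.0000 = 1449.0000
edge 3: (12,21)→(14,40)  cross = 12·40 − 14·21 = 186.0000; (r_i+r_j)·cross = 26·186.0000 = 4836.0000
edge 4: (14,40)→(2.5,35.5)  cross = 14·35.5 − 2.5·40 = 397.0000; (r_i+r_j)·cross = 16.5·397.0000 = 6550.5000
Σcross = 507.2500 → A = |Σcross|/2 = 253.6250 mm²
Σ(r_i+r_j)·cross = 11620.1250 → first moment M = |Σ|/6 = 1936.6875
R_c = M/A = 1936.6875/253.6250 = 7.6360 mm
θ = 150° = 2.617994 rad
V = θ·R_c·A = 2.617994·7.6360·253.6250 = 5070.236 mm³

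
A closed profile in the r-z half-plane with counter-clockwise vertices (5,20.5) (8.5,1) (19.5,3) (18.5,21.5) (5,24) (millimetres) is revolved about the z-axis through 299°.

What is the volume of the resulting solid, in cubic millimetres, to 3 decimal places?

Profile (r,z), 5 vertices: (5,20.5) (8.5,1) (19.5,3) (18.5,21.5) (5,24)
edge 0: (5,20.5)→(8.5,1)  cross = 5·1 − 8.5·20.5 = -169.2500; (r_i+r_j)·cross = 13.5·-169.2500 = -2284.8750
edge 1: (8.5,1)→(19.5,3)  cross = 8.5·3 − 19.5·1 = 6.0000; (r_i+r_j)·cross = 28·6.0000 = 168.0000
edge 2: (19.5,3)→(18.5,21.5)  cross = 19.5·21.5 − 18.5·3 = 363.7500; (r_i+r_j)·cross = 38·363.7500 = 13822.5000
edge 3: (18.5,21.5)→(5,24)  cross = 18.5·24 − 5·21.5 = 336.5000; (r_i+r_j)·cross = 23.5·336.5000 = 7907.7500
edge 4: (5,24)→(5,20.5)  cross = 5·20.5 − 5·24 = -17.5000; (r_i+r_j)·cross = 10·-17.5000 = -175.0000
Σcross = 519.5000 → A = |Σcross|/2 = 259.7500 mm²
Σ(r_i+r_j)·cross = 19438.3750 → first moment M = |Σ|/6 = 3239.7292
R_c = M/A = 3239.7292/259.7500 = 12.4725 mm
θ = 299° = 5.218534 rad
V = θ·R_c·A = 5.218534·12.4725·259.7500 = 16906.638 mm³

Volume = 16906.638 mm³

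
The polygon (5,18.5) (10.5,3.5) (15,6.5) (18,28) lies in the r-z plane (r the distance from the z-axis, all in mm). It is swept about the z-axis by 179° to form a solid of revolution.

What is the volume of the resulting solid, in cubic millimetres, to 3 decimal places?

Profile (r,z), 4 vertices: (5,18.5) (10.5,3.5) (15,6.5) (18,28)
edge 0: (5,18.5)→(10.5,3.5)  cross = 5·3.5 − 10.5·18.5 = -176.7500; (r_i+r_j)·cross = 15.5·-176.7500 = -2739.6250
edge 1: (10.5,3.5)→(15,6.5)  cross = 10.5·6.5 − 15·3.5 = 15.7500; (r_i+r_j)·cross = 25.5·15.7500 = 401.6250
edge 2: (15,6.5)→(18,28)  cross = 15·28 − 18·6.5 = 303.0000; (r_i+r_j)·cross = 33·303.0000 = 9999.0000
edge 3: (18,28)→(5,18.5)  cross = 18·18.5 − 5·28 = 193.0000; (r_i+r_j)·cross = 23·193.0000 = 4439.0000
Σcross = 335.0000 → A = |Σcross|/2 = 167.5000 mm²
Σ(r_i+r_j)·cross = 12100.0000 → first moment M = |Σ|/6 = 2016.6667
R_c = M/A = 2016.6667/167.5000 = 12.0398 mm
θ = 179° = 3.124139 rad
V = θ·R_c·A = 3.124139·12.0398·167.5000 = 6300.348 mm³

Volume = 6300.348 mm³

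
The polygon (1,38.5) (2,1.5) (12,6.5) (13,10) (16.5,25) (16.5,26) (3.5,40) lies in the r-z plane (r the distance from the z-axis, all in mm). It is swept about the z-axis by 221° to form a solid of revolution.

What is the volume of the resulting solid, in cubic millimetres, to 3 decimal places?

Volume = 11354.165 mm³

Profile (r,z), 7 vertices: (1,38.5) (2,1.5) (12,6.5) (13,10) (16.5,25) (16.5,26) (3.5,40)
edge 0: (1,38.5)→(2,1.5)  cross = 1·1.5 − 2·38.5 = -75.5000; (r_i+r_j)·cross = 3·-75.5000 = -226.5000
edge 1: (2,1.5)→(12,6.5)  cross = 2·6.5 − 12·1.5 = -5.0000; (r_i+r_j)·cross = 14·-5.0000 = -70.0000
edge 2: (12,6.5)→(13,10)  cross = 12·10 − 13·6.5 = 35.5000; (r_i+r_j)·cross = 25·35.5000 = 887.5000
edge 3: (13,10)→(16.5,25)  cross = 13·25 − 16.5·10 = 160.0000; (r_i+r_j)·cross = 29.5·160.0000 = 4720.0000
edge 4: (16.5,25)→(16.5,26)  cross = 16.5·26 − 16.5·25 = 16.5000; (r_i+r_j)·cross = 33·16.5000 = 544.5000
edge 5: (16.5,26)→(3.5,40)  cross = 16.5·40 − 3.5·26 = 569.0000; (r_i+r_j)·cross = 20·569.0000 = 11380.0000
edge 6: (3.5,40)→(1,38.5)  cross = 3.5·38.5 − 1·40 = 94.7500; (r_i+r_j)·cross = 4.5·94.7500 = 426.3750
Σcross = 795.2500 → A = |Σcross|/2 = 397.6250 mm²
Σ(r_i+r_j)·cross = 17661.8750 → first moment M = |Σ|/6 = 2943.6458
R_c = M/A = 2943.6458/397.6250 = 7.4031 mm
θ = 221° = 3.857178 rad
V = θ·R_c·A = 3.857178·7.4031·397.6250 = 11354.165 mm³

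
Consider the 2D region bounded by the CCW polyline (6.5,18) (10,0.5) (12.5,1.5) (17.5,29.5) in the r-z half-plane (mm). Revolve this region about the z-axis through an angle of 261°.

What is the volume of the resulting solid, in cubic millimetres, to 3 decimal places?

Volume = 7982.041 mm³

Profile (r,z), 4 vertices: (6.5,18) (10,0.5) (12.5,1.5) (17.5,29.5)
edge 0: (6.5,18)→(10,0.5)  cross = 6.5·0.5 − 10·18 = -176.7500; (r_i+r_j)·cross = 16.5·-176.7500 = -2916.3750
edge 1: (10,0.5)→(12.5,1.5)  cross = 10·1.5 − 12.5·0.5 = 8.7500; (r_i+r_j)·cross = 22.5·8.7500 = 196.8750
edge 2: (12.5,1.5)→(17.5,29.5)  cross = 12.5·29.5 − 17.5·1.5 = 342.5000; (r_i+r_j)·cross = 30·342.5000 = 10275.0000
edge 3: (17.5,29.5)→(6.5,18)  cross = 17.5·18 − 6.5·29.5 = 123.2500; (r_i+r_j)·cross = 24·123.2500 = 2958.0000
Σcross = 297.7500 → A = |Σcross|/2 = 148.8750 mm²
Σ(r_i+r_j)·cross = 10513.5000 → first moment M = |Σ|/6 = 1752.2500
R_c = M/A = 1752.2500/148.8750 = 11.7699 mm
θ = 261° = 4.555309 rad
V = θ·R_c·A = 4.555309·11.7699·148.8750 = 7982.041 mm³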